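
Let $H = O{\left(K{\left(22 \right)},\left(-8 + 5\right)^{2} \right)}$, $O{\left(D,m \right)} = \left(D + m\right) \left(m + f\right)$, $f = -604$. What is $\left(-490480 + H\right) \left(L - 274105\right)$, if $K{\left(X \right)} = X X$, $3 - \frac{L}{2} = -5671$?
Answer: $205952877955$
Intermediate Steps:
$L = 11348$ ($L = 6 - -11342 = 6 + 11342 = 11348$)
$K{\left(X \right)} = X^{2}$
$O{\left(D,m \right)} = \left(-604 + m\right) \left(D + m\right)$ ($O{\left(D,m \right)} = \left(D + m\right) \left(m - 604\right) = \left(D + m\right) \left(-604 + m\right) = \left(-604 + m\right) \left(D + m\right)$)
$H = -293335$ ($H = \left(\left(-8 + 5\right)^{2}\right)^{2} - 604 \cdot 22^{2} - 604 \left(-8 + 5\right)^{2} + 22^{2} \left(-8 + 5\right)^{2} = \left(\left(-3\right)^{2}\right)^{2} - 292336 - 604 \left(-3\right)^{2} + 484 \left(-3\right)^{2} = 9^{2} - 292336 - 5436 + 484 \cdot 9 = 81 - 292336 - 5436 + 4356 = -293335$)
$\left(-490480 + H\right) \left(L - 274105\right) = \left(-490480 - 293335\right) \left(11348 - 274105\right) = \left(-783815\right) \left(-262757\right) = 205952877955$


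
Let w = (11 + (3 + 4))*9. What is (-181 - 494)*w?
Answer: -109350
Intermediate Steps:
w = 162 (w = (11 + 7)*9 = 18*9 = 162)
(-181 - 494)*w = (-181 - 494)*162 = -675*162 = -109350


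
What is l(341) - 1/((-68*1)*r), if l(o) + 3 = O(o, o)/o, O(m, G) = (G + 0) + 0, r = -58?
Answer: -7889/3944 ≈ -2.0003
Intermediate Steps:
O(m, G) = G (O(m, G) = G + 0 = G)
l(o) = -2 (l(o) = -3 + o/o = -3 + 1 = -2)
l(341) - 1/((-68*1)*r) = -2 - 1/(-68*1*(-58)) = -2 - 1/((-68*(-58))) = -2 - 1/3944 = -7889/3944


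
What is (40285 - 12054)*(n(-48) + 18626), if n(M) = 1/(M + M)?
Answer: 50479709945/96 ≈ 5.2583e+8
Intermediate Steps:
n(M) = 1/(2*M)
(40285 - 12054)*(n(-48) + 18626) = (40285 - 12054)*((½)/(-48) + 18626) = 28231*((½)*(-1/48) + 18626) = 28231*(-1/96 + 18626) = 28231*(1788095/96) = 50479709945/96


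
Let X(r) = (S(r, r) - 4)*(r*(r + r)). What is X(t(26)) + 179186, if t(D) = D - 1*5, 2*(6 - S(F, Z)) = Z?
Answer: 171689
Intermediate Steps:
S(F, Z) = 6 - Z/2
t(D) = -5 + D (t(D) = D - 5 = -5 + D)
X(r) = 2*r²*(2 - r/2) (X(r) = ((6 - r/2) - 4)*(r*(r + r)) = (2 - r/2)*(r*(2*r)) = (2 - r/2)*(2*r²) = 2*r²*(2 - r/2))
X(t(26)) + 179186 = (-5 + 26)²*(4 - (-5 + 26)) + 179186 = 21²*(4 - 1*21) + 179186 = 441*(4 - 21) + 179186 = 441*(-17) + 179186 = -7497 + 179186 = 171689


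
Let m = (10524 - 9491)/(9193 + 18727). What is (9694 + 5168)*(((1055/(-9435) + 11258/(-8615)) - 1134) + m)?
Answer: -255293909236282567/15129387320 ≈ -1.6874e+7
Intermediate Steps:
m = 1033/27920 ≈ 0.036999
(9694 + 5168)*(((1055/(-9435) + 11258/(-8615)) - 1134) + m) = (9694 + 5168)*(((1055/(-9435) + 11258/(-8615)) - 1134) + 1033/27920) = 14862*(((1055*(-1/9435) + 11258*(-1/8615)) - 1134) + 1033/27920) = 14862*(((-211/1887 - 11258/8615) - 1134) + 1033/27920) = 14862*((-23061611/16256505 - 1134) + 1033/27920) = 14862*(-18457938281/16256505 + 1033/27920) = 14862*(-103065768767171/90776323920) = -255293909236282567/15129387320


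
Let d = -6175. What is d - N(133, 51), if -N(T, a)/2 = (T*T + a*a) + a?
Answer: 34507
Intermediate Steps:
N(T, a) = -2*a - 2*T**2 - 2*a**2 (N(T, a) = -2*((T*T + a*a) + a) = -2*((T**2 + a**2) + a) = -2*(a + T**2 + a**2) = -2*a - 2*T**2 - 2*a**2)
d - N(133, 51) = -6175 - (-2*51 - 2*133**2 - 2*51**2) = -6175 - (-102 - 2*17689 - 2*2601) = -6175 - (-102 - 35378 - 5202) = -6175 - 1*(-40682) = -6175 + 40682 = 34507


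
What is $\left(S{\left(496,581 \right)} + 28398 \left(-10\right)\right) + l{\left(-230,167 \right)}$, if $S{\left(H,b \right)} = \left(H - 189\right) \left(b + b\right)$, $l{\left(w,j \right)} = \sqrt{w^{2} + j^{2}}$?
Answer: $72754 + \sqrt{80789} \approx 73038.0$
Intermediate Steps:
$l{\left(w,j \right)} = \sqrt{j^{2} + w^{2}}$
$S{\left(H,b \right)} = 2 b \left(-189 + H\right)$ ($S{\left(H,b \right)} = \left(-189 + H\right) 2 b = 2 b \left(-189 + H\right)$)
$\left(S{\left(496,581 \right)} + 28398 \left(-10\right)\right) + l{\left(-230,167 \right)} = \left(2 \cdot 581 \left(-189 + 496\right) + 28398 \left(-10\right)\right) + \sqrt{167^{2} + \left(-230\right)^{2}} = \left(2 \cdot 581 \cdot 307 - 283980\right) + \sqrt{27889 + 52900} = \left(356734 - 283980\right) + \sqrt{80789} = 72754 + \sqrt{80789}$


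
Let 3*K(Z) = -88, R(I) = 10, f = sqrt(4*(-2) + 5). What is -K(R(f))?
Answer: 88/3 ≈ 29.333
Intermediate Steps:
f = I*sqrt(3) (f = sqrt(-8 + 5) = sqrt(-3) = I*sqrt(3) ≈ 1.732*I)
K(Z) = -88/3 (K(Z) = (1/3)*(-88) = -88/3)
-K(R(f)) = -1*(-88/3) = 88/3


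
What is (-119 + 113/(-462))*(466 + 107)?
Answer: -10522381/154 ≈ -68327.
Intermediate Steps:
(-119 + 113/(-462))*(466 + 107) = (-119 + 113*(-1/462))*573 = (-119 - 113/462)*573 = -55091/462*573 = -10522381/154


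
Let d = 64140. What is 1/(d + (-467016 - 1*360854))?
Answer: -1/763730 ≈ -1.3094e-6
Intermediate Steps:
1/(d + (-467016 - 1*360854)) = 1/(64140 + (-467016 - 1*360854)) = 1/(64140 + (-467016 - 360854)) = 1/(64140 - 827870) = 1/(-763730) = -1/763730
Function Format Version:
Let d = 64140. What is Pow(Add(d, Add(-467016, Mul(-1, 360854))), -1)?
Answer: Rational(-1, 763730) ≈ -1.3094e-6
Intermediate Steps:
Pow(Add(d, Add(-467016, Mul(-1, 360854))), -1) = Pow(Add(64140, Add(-467016, Mul(-1, 360854))), -1) = Pow(Add(64140, Add(-467016, -360854)), -1) = Pow(Add(64140, -827870), -1) = Pow(-763730, -1) = Rational(-1, 763730)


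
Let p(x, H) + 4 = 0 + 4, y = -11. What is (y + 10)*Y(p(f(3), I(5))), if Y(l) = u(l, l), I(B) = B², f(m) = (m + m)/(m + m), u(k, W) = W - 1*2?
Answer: 2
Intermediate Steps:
u(k, W) = -2 + W (u(k, W) = W - 2 = -2 + W)
f(m) = 1 (f(m) = (2*m)/((2*m)) = (2*m)*(1/(2*m)) = 1)
p(x, H) = 0 (p(x, H) = -4 + (0 + 4) = -4 + 4 = 0)
Y(l) = -2 + l
(y + 10)*Y(p(f(3), I(5))) = (-11 + 10)*(-2 + 0) = -1*(-2) = 2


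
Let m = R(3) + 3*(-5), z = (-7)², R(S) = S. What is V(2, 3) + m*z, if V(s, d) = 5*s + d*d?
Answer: -569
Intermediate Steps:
V(s, d) = d² + 5*s (V(s, d) = 5*s + d² = d² + 5*s)
z = 49
m = -12 (m = 3 + 3*(-5) = 3 - 15 = -12)
V(2, 3) + m*z = (3² + 5*2) - 12*49 = (9 + 10) - 588 = 19 - 588 = -569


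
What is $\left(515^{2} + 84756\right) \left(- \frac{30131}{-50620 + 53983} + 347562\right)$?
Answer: $\frac{409065098653375}{3363} \approx 1.2164 \cdot 10^{11}$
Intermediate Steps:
$\left(515^{2} + 84756\right) \left(- \frac{30131}{-50620 + 53983} + 347562\right) = \left(265225 + 84756\right) \left(- \frac{30131}{3363} + 347562\right) = 349981 \left(\left(-30131\right) \frac{1}{3363} + 347562\right) = 349981 \left(- \frac{30131}{3363} + 347562\right) = 349981 \cdot \frac{1168820875}{3363} = \frac{409065098653375}{3363}$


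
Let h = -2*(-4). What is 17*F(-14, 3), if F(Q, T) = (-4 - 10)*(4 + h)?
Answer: -2856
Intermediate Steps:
h = 8
F(Q, T) = -168 (F(Q, T) = (-4 - 10)*(4 + 8) = -14*12 = -168)
17*F(-14, 3) = 17*(-168) = -2856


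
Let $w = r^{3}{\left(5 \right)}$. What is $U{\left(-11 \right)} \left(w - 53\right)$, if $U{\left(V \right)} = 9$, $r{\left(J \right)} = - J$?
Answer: $-1602$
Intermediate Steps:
$w = -125$ ($w = \left(\left(-1\right) 5\right)^{3} = \left(-5\right)^{3} = -125$)
$U{\left(-11 \right)} \left(w - 53\right) = 9 \left(-125 - 53\right) = 9 \left(-178\right) = -1602$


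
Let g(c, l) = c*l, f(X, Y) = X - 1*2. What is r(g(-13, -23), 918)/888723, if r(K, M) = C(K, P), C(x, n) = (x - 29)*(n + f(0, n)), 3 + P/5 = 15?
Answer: 1740/98747 ≈ 0.017621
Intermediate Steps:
f(X, Y) = -2 + X (f(X, Y) = X - 2 = -2 + X)
P = 60 (P = -15 + 5*15 = -15 + 75 = 60)
C(x, n) = (-29 + x)*(-2 + n) (C(x, n) = (x - 29)*(n + (-2 + 0)) = (-29 + x)*(n - 2) = (-29 + x)*(-2 + n))
r(K, M) = -1682 + 58*K (r(K, M) = 58 - 29*60 - 2*K + 60*K = 58 - 1740 - 2*K + 60*K = -1682 + 58*K)
r(g(-13, -23), 918)/888723 = (-1682 + 58*(-13*(-23)))/888723 = (-1682 + 58*299)*(1/888723) = (-1682 + 17342)*(1/888723) = 15660*(1/888723) = 1740/98747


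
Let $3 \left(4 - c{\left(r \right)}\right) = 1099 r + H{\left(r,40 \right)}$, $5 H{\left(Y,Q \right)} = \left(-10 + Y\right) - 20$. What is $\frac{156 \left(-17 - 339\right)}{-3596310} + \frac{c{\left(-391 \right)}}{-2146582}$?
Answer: $- \frac{33002083471}{643314526035} \approx -0.0513$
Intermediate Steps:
$H{\left(Y,Q \right)} = -6 + \frac{Y}{5}$ ($H{\left(Y,Q \right)} = \frac{\left(-10 + Y\right) - 20}{5} = \frac{-30 + Y}{5} = -6 + \frac{Y}{5}$)
$c{\left(r \right)} = 6 - \frac{1832 r}{5}$ ($c{\left(r \right)} = 4 - \frac{1099 r + \left(-6 + \frac{r}{5}\right)}{3} = 4 - \frac{-6 + \frac{5496 r}{5}}{3} = 4 - \left(-2 + \frac{1832 r}{5}\right) = 6 - \frac{1832 r}{5}$)
$\frac{156 \left(-17 - 339\right)}{-3596310} + \frac{c{\left(-391 \right)}}{-2146582} = \frac{156 \left(-17 - 339\right)}{-3596310} + \frac{6 - - \frac{716312}{5}}{-2146582} = 156 \left(-356\right) \left(- \frac{1}{3596310}\right) + \left(6 + \frac{716312}{5}\right) \left(- \frac{1}{2146582}\right) = \left(-55536\right) \left(- \frac{1}{3596310}\right) + \frac{716342}{5} \left(- \frac{1}{2146582}\right) = \frac{9256}{599385} - \frac{358171}{5366455} = - \frac{33002083471}{643314526035}$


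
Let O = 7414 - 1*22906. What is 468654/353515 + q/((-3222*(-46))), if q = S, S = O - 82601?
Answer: 34782799753/52395165180 ≈ 0.66386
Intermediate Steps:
O = -15492 (O = 7414 - 22906 = -15492)
S = -98093 (S = -15492 - 82601 = -98093)
q = -98093
468654/353515 + q/((-3222*(-46))) = 468654/353515 - 98093/((-3222*(-46))) = 468654*(1/353515) - 98093/148212 = 468654/353515 - 98093*1/148212 = 468654/353515 - 98093/148212 = 34782799753/52395165180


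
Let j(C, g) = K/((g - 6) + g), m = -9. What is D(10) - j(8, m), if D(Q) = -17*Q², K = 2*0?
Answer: -1700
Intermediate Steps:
K = 0
j(C, g) = 0 (j(C, g) = 0/((g - 6) + g) = 0/((-6 + g) + g) = 0/(-6 + 2*g) = 0)
D(10) - j(8, m) = -17*10² - 1*0 = -17*100 + 0 = -1700 + 0 = -1700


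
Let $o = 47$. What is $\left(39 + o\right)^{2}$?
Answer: $7396$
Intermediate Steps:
$\left(39 + o\right)^{2} = \left(39 + 47\right)^{2} = 86^{2} = 7396$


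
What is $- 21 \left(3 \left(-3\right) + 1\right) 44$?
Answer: $7392$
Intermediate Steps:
$- 21 \left(3 \left(-3\right) + 1\right) 44 = - 21 \left(-9 + 1\right) 44 = \left(-21\right) \left(-8\right) 44 = 168 \cdot 44 = 7392$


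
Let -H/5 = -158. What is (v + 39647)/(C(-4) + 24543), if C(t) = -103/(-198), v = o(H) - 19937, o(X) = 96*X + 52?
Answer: 18929196/4859617 ≈ 3.8952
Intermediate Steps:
H = 790 (H = -5*(-158) = 790)
o(X) = 52 + 96*X
v = 55955 (v = (52 + 96*790) - 19937 = (52 + 75840) - 19937 = 75892 - 19937 = 55955)
C(t) = 103/198 (C(t) = -103*(-1/198) = 103/198)
(v + 39647)/(C(-4) + 24543) = (55955 + 39647)/(103/198 + 24543) = 95602/(4859617/198) = 95602*(198/4859617) = 18929196/4859617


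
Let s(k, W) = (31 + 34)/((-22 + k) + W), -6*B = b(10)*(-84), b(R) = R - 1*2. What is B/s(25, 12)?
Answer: 336/13 ≈ 25.846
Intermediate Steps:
b(R) = -2 + R (b(R) = R - 2 = -2 + R)
B = 112 (B = -(-2 + 10)*(-84)/6 = -4*(-84)/3 = -1/6*(-672) = 112)
s(k, W) = 65/(-22 + W + k)
B/s(25, 12) = 112/((65/(-22 + 12 + 25))) = 112/((65/15)) = 112/((65*(1/15))) = 112/(13/3) = 112*(3/13) = 336/13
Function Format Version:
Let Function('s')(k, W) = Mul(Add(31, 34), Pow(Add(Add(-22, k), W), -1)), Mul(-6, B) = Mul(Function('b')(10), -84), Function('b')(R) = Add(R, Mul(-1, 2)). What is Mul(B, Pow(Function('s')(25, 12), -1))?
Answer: Rational(336, 13) ≈ 25.846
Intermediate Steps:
Function('b')(R) = Add(-2, R) (Function('b')(R) = Add(R, -2) = Add(-2, R))
B = 112 (B = Mul(Rational(-1, 6), Mul(Add(-2, 10), -84)) = Mul(Rational(-1, 6), Mul(8, -84)) = Mul(Rational(-1, 6), -672) = 112)
Function('s')(k, W) = Mul(65, Pow(Add(-22, W, k), -1))
Mul(B, Pow(Function('s')(25, 12), -1)) = Mul(112, Pow(Mul(65, Pow(Add(-22, 12, 25), -1)), -1)) = Mul(112, Pow(Mul(65, Pow(15, -1)), -1)) = Mul(112, Pow(Mul(65, Rational(1, 15)), -1)) = Mul(112, Pow(Rational(13, 3), -1)) = Mul(112, Rational(3, 13)) = Rational(336, 13)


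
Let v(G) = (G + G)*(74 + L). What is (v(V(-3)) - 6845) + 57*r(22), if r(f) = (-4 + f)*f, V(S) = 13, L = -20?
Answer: 17131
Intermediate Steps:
r(f) = f*(-4 + f)
v(G) = 108*G (v(G) = (G + G)*(74 - 20) = (2*G)*54 = 108*G)
(v(V(-3)) - 6845) + 57*r(22) = (108*13 - 6845) + 57*(22*(-4 + 22)) = (1404 - 6845) + 57*(22*18) = -5441 + 57*396 = -5441 + 22572 = 17131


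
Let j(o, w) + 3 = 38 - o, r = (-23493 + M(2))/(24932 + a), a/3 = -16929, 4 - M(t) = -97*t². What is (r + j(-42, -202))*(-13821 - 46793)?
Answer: -122072716704/25855 ≈ -4.7214e+6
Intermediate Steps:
M(t) = 4 + 97*t² (M(t) = 4 - (-97)*t² = 4 + 97*t²)
a = -50787 (a = 3*(-16929) = -50787)
r = 23101/25855 (r = (-23493 + (4 + 97*2²))/(24932 - 50787) = (-23493 + (4 + 97*4))/(-25855) = (-23493 + (4 + 388))*(-1/25855) = (-23493 + 392)*(-1/25855) = -23101*(-1/25855) = 23101/25855 ≈ 0.89348)
j(o, w) = 35 - o (j(o, w) = -3 + (38 - o) = 35 - o)
(r + j(-42, -202))*(-13821 - 46793) = (23101/25855 + (35 - 1*(-42)))*(-13821 - 46793) = (23101/25855 + (35 + 42))*(-60614) = (23101/25855 + 77)*(-60614) = (2013936/25855)*(-60614) = -122072716704/25855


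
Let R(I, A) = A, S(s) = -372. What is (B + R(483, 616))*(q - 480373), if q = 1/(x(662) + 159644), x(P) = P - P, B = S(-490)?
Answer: -4678008699871/39911 ≈ -1.1721e+8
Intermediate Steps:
B = -372
x(P) = 0
q = 1/159644 (q = 1/(0 + 159644) = 1/159644 ≈ 6.2639e-6)
(B + R(483, 616))*(q - 480373) = (-372 + 616)*(1/159644 - 480373) = 244*(-76688667211/159644) = -4678008699871/39911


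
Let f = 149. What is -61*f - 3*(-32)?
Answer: -8993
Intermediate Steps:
-61*f - 3*(-32) = -61*149 - 3*(-32) = -9089 + 96 = -8993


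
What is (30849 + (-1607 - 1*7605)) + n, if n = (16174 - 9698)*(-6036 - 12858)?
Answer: -122335907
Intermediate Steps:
n = -122357544 (n = 6476*(-18894) = -122357544)
(30849 + (-1607 - 1*7605)) + n = (30849 + (-1607 - 1*7605)) - 122357544 = (30849 + (-1607 - 7605)) - 122357544 = (30849 - 9212) - 122357544 = 21637 - 122357544 = -122335907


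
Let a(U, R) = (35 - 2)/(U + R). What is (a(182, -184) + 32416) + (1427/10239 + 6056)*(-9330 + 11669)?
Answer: 290740694819/20478 ≈ 1.4198e+7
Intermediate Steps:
a(U, R) = 33/(R + U)
(a(182, -184) + 32416) + (1427/10239 + 6056)*(-9330 + 11669) = (33/(-184 + 182) + 32416) + (1427/10239 + 6056)*(-9330 + 11669) = (33/(-2) + 32416) + (1427*(1/10239) + 6056)*2339 = (33*(-1/2) + 32416) + (1427/10239 + 6056)*2339 = (-33/2 + 32416) + (62008811/10239)*2339 = 64799/2 + 145038608929/10239 = 290740694819/20478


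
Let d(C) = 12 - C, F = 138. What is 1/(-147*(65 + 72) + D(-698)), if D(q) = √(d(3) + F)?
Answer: -137/2759042 - √3/57939882 ≈ -4.9685e-5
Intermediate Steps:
D(q) = 7*√3 (D(q) = √((12 - 1*3) + 138) = √((12 - 3) + 138) = √(9 + 138) = √147 = 7*√3)
1/(-147*(65 + 72) + D(-698)) = 1/(-147*(65 + 72) + 7*√3) = 1/(-147*137 + 7*√3) = 1/(-20139 + 7*√3)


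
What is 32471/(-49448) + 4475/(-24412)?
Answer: -253490463/301781144 ≈ -0.83998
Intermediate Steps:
32471/(-49448) + 4475/(-24412) = 32471*(-1/49448) + 4475*(-1/24412) = -32471/49448 - 4475/24412 = -253490463/301781144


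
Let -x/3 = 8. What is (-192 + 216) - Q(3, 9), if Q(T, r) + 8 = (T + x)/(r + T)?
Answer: 135/4 ≈ 33.750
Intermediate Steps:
x = -24 (x = -3*8 = -24)
Q(T, r) = -8 + (-24 + T)/(T + r) (Q(T, r) = -8 + (T - 24)/(r + T) = -8 + (-24 + T)/(T + r))
(-192 + 216) - Q(3, 9) = (-192 + 216) - (-24 - 8*9 - 7*3)/(3 + 9) = 24 - (-24 - 72 - 21)/12 = 24 - (-117)/12 = 24 - 1*(-39/4) = 24 + 39/4 = 135/4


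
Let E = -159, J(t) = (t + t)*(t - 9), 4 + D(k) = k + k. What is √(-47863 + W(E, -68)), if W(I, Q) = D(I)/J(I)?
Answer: I*√19360394486/636 ≈ 218.78*I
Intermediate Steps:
D(k) = -4 + 2*k (D(k) = -4 + (k + k) = -4 + 2*k)
J(t) = 2*t*(-9 + t) (J(t) = (2*t)*(-9 + t) = 2*t*(-9 + t))
W(I, Q) = (-4 + 2*I)/(2*I*(-9 + I)) (W(I, Q) = (-4 + 2*I)/((2*I*(-9 + I))) = (-4 + 2*I)*(1/(2*I*(-9 + I))) = (-4 + 2*I)/(2*I*(-9 + I)))
√(-47863 + W(E, -68)) = √(-47863 + (-2 - 159)/((-159)*(-9 - 159))) = √(-47863 - 1/159*(-161)/(-168)) = √(-47863 - 1/159*(-1/168)*(-161)) = √(-47863 - 23/3816) = √(-182645231/3816) = I*√19360394486/636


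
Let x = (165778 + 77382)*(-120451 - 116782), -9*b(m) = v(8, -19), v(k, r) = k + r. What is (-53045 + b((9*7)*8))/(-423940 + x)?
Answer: 238697/259587000990 ≈ 9.1953e-7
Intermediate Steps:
b(m) = 11/9 (b(m) = -(8 - 19)/9 = -1/9*(-11) = 11/9)
x = -57685576280 (x = 243160*(-237233) = -57685576280)
(-53045 + b((9*7)*8))/(-423940 + x) = (-53045 + 11/9)/(-423940 - 57685576280) = -477394/9/(-57686000220) = -477394/9*(-1/57686000220) = 238697/259587000990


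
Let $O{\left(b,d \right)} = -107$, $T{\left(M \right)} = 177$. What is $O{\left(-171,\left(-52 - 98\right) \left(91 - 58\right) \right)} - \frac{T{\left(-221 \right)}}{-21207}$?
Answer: $- \frac{756324}{7069} \approx -106.99$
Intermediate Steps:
$O{\left(-171,\left(-52 - 98\right) \left(91 - 58\right) \right)} - \frac{T{\left(-221 \right)}}{-21207} = -107 - \frac{177}{-21207} = -107 - 177 \left(- \frac{1}{21207}\right) = -107 - - \frac{59}{7069} = -107 + \frac{59}{7069} = - \frac{756324}{7069}$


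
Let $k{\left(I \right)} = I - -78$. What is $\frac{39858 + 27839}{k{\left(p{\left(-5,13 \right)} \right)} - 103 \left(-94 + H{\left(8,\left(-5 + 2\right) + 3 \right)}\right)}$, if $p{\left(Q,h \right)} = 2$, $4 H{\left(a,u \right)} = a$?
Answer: $\frac{67697}{9556} \approx 7.0842$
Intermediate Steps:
$H{\left(a,u \right)} = \frac{a}{4}$
$k{\left(I \right)} = 78 + I$ ($k{\left(I \right)} = I + 78 = 78 + I$)
$\frac{39858 + 27839}{k{\left(p{\left(-5,13 \right)} \right)} - 103 \left(-94 + H{\left(8,\left(-5 + 2\right) + 3 \right)}\right)} = \frac{39858 + 27839}{\left(78 + 2\right) - 103 \left(-94 + \frac{1}{4} \cdot 8\right)} = \frac{67697}{80 - 103 \left(-94 + 2\right)} = \frac{67697}{80 - -9476} = \frac{67697}{80 + 9476} = \frac{67697}{9556}$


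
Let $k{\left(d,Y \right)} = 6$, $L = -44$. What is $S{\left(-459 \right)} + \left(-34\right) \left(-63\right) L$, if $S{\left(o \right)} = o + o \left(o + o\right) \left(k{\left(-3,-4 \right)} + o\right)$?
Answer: $-190971693$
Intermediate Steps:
$S{\left(o \right)} = o + 2 o^{2} \left(6 + o\right)$ ($S{\left(o \right)} = o + o \left(o + o\right) \left(6 + o\right) = o + o 2 o \left(6 + o\right) = o + 2 o^{2} \left(6 + o\right)$)
$S{\left(-459 \right)} + \left(-34\right) \left(-63\right) L = - 459 \left(1 + 2 \left(-459\right)^{2} + 12 \left(-459\right)\right) + \left(-34\right) \left(-63\right) \left(-44\right) = - 459 \left(1 + 2 \cdot 210681 - 5508\right) + 2142 \left(-44\right) = - 459 \left(1 + 421362 - 5508\right) - 94248 = \left(-459\right) 415855 - 94248 = -190877445 - 94248 = -190971693$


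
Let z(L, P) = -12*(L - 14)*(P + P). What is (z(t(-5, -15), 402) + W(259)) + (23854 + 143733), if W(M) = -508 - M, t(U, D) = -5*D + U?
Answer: -373468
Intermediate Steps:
t(U, D) = U - 5*D
z(L, P) = -24*P*(-14 + L) (z(L, P) = -12*(-14 + L)*2*P = -24*P*(-14 + L))
(z(t(-5, -15), 402) + W(259)) + (23854 + 143733) = (24*402*(14 - (-5 - 5*(-15))) + (-508 - 1*259)) + (23854 + 143733) = (24*402*(14 - (-5 + 75)) + (-508 - 259)) + 167587 = (24*402*(14 - 1*70) - 767) + 167587 = (24*402*(14 - 70) - 767) + 167587 = (24*402*(-56) - 767) + 167587 = (-540288 - 767) + 167587 = -541055 + 167587 = -373468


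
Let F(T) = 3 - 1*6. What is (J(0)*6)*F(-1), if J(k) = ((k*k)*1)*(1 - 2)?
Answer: 0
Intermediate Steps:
F(T) = -3 (F(T) = 3 - 6 = -3)
J(k) = -k² (J(k) = (k²*1)*(-1) = k²*(-1) = -k²)
(J(0)*6)*F(-1) = (-1*0²*6)*(-3) = (-1*0*6)*(-3) = (0*6)*(-3) = 0*(-3) = 0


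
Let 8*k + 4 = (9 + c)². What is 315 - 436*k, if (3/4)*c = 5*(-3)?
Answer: -12123/2 ≈ -6061.5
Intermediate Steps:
c = -20 (c = 4*(5*(-3))/3 = (4/3)*(-15) = -20)
k = 117/8 (k = -½ + (9 - 20)²/8 = -½ + (⅛)*(-11)² = -½ + (⅛)*121 = -½ + 121/8 = 117/8 ≈ 14.625)
315 - 436*k = 315 - 436*117/8 = 315 - 12753/2 = -12123/2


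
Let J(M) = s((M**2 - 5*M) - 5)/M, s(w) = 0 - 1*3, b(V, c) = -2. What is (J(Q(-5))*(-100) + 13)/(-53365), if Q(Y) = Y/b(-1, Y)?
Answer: -133/53365 ≈ -0.0024923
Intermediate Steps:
s(w) = -3 (s(w) = 0 - 3 = -3)
Q(Y) = -Y/2 (Q(Y) = Y/(-2) = Y*(-1/2) = -Y/2)
J(M) = -3/M
(J(Q(-5))*(-100) + 13)/(-53365) = (-3/((-1/2*(-5)))*(-100) + 13)/(-53365) = (-3/5/2*(-100) + 13)*(-1/53365) = (-3*2/5*(-100) + 13)*(-1/53365) = (-6/5*(-100) + 13)*(-1/53365) = (120 + 13)*(-1/53365) = 133*(-1/53365) = -133/53365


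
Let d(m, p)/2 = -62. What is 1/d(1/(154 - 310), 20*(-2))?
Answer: -1/124 ≈ -0.0080645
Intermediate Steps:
d(m, p) = -124 (d(m, p) = 2*(-62) = -124)
1/d(1/(154 - 310), 20*(-2)) = 1/(-124) = -1/124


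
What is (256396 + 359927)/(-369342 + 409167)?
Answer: 205441/13275 ≈ 15.476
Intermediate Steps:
(256396 + 359927)/(-369342 + 409167) = 616323/39825 = 616323*(1/39825) = 205441/13275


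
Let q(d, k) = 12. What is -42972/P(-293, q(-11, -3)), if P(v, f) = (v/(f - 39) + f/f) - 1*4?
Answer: -290061/53 ≈ -5472.9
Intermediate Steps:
P(v, f) = -3 + v/(-39 + f) (P(v, f) = (v/(-39 + f) + 1) - 4 = (1 + v/(-39 + f)) - 4 = -3 + v/(-39 + f))
-42972/P(-293, q(-11, -3)) = -42972*(-39 + 12)/(117 - 293 - 3*12) = -42972*(-27/(117 - 293 - 36)) = -42972/((-1/27*(-212))) = -42972/212/27 = -42972*27/212 = -290061/53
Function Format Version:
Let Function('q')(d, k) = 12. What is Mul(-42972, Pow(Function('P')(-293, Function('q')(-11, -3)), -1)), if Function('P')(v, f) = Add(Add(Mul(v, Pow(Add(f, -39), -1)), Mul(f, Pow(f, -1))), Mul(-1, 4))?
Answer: Rational(-290061, 53) ≈ -5472.9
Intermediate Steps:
Function('P')(v, f) = Add(-3, Mul(v, Pow(Add(-39, f), -1))) (Function('P')(v, f) = Add(Add(Mul(v, Pow(Add(-39, f), -1)), 1), -4) = Add(Add(1, Mul(v, Pow(Add(-39, f), -1))), -4) = Add(-3, Mul(v, Pow(Add(-39, f), -1))))
Mul(-42972, Pow(Function('P')(-293, Function('q')(-11, -3)), -1)) = Mul(-42972, Pow(Mul(Pow(Add(-39, 12), -1), Add(117, -293, Mul(-3, 12))), -1)) = Mul(-42972, Pow(Mul(Pow(-27, -1), Add(117, -293, -36)), -1)) = Mul(-42972, Pow(Mul(Rational(-1, 27), -212), -1)) = Mul(-42972, Pow(Rational(212, 27), -1)) = Mul(-42972, Rational(27, 212)) = Rational(-290061, 53)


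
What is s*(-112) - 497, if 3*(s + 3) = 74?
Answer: -8771/3 ≈ -2923.7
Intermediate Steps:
s = 65/3 (s = -3 + (⅓)*74 = -3 + 74/3 = 65/3 ≈ 21.667)
s*(-112) - 497 = (65/3)*(-112) - 497 = -7280/3 - 497 = -8771/3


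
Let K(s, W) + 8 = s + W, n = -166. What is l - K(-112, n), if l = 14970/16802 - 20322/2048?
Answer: 2382652543/8602624 ≈ 276.97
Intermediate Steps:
l = -77697921/8602624 (l = 14970*(1/16802) - 20322*1/2048 = 7485/8401 - 10161/1024 = -77697921/8602624 ≈ -9.0319)
K(s, W) = -8 + W + s (K(s, W) = -8 + (s + W) = -8 + (W + s) = -8 + W + s)
l - K(-112, n) = -77697921/8602624 - (-8 - 166 - 112) = -77697921/8602624 - 1*(-286) = -77697921/8602624 + 286 = 2382652543/8602624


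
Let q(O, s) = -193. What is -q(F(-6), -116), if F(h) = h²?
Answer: 193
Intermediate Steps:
-q(F(-6), -116) = -1*(-193) = 193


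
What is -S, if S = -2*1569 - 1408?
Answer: 4546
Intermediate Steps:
S = -4546 (S = -3138 - 1408 = -4546)
-S = -1*(-4546) = 4546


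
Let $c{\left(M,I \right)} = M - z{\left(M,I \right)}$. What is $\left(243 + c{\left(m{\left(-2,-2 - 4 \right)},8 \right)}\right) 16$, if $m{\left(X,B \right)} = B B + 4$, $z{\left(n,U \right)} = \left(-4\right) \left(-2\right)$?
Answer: $4400$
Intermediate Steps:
$z{\left(n,U \right)} = 8$
$m{\left(X,B \right)} = 4 + B^{2}$ ($m{\left(X,B \right)} = B^{2} + 4 = 4 + B^{2}$)
$c{\left(M,I \right)} = -8 + M$ ($c{\left(M,I \right)} = M - 8 = -8 + M$)
$\left(243 + c{\left(m{\left(-2,-2 - 4 \right)},8 \right)}\right) 16 = \left(243 - \left(4 - \left(-2 - 4\right)^{2}\right)\right) 16 = \left(243 + \left(-8 + \left(4 + \left(-6\right)^{2}\right)\right)\right) 16 = \left(243 + \left(-8 + \left(4 + 36\right)\right)\right) 16 = \left(243 + \left(-8 + 40\right)\right) 16 = \left(243 + 32\right) 16 = 275 \cdot 16 = 4400$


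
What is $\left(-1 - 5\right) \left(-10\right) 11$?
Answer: $660$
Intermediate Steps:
$\left(-1 - 5\right) \left(-10\right) 11 = \left(-6\right) \left(-10\right) 11 = 60 \cdot 11 = 660$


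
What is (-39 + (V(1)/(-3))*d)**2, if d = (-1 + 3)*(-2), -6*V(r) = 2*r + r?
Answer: 14161/9 ≈ 1573.4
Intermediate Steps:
V(r) = -r/2 (V(r) = -(2*r + r)/6 = -r/2)
d = -4 (d = 2*(-2) = -4)
(-39 + (V(1)/(-3))*d)**2 = (-39 + ((-1/2*1)/(-3))*(-4))**2 = (-39 - 1/3*(-1/2)*(-4))**2 = (-39 + (1/6)*(-4))**2 = (-39 - 2/3)**2 = (-119/3)**2 = 14161/9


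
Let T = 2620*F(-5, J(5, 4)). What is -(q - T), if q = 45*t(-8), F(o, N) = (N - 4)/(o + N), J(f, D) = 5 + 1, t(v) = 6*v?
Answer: 7400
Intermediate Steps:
J(f, D) = 6
F(o, N) = (-4 + N)/(N + o)
T = 5240 (T = 2620*((-4 + 6)/(6 - 5)) = 2620*(2/1) = 2620*(1*2) = 2620*2 = 5240)
q = -2160 (q = 45*(6*(-8)) = 45*(-48) = -2160)
-(q - T) = -(-2160 - 1*5240) = -(-2160 - 5240) = -1*(-7400) = 7400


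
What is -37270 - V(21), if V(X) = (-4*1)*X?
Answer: -37186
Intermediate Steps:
V(X) = -4*X
-37270 - V(21) = -37270 - (-4)*21 = -37270 - 1*(-84) = -37270 + 84 = -37186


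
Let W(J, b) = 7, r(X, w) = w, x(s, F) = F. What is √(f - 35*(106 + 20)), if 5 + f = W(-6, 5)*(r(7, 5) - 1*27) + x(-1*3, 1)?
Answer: 2*I*√1142 ≈ 67.587*I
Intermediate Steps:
f = -158 (f = -5 + (7*(5 - 1*27) + 1) = -5 + (7*(5 - 27) + 1) = -5 + (7*(-22) + 1) = -5 + (-154 + 1) = -5 - 153 = -158)
√(f - 35*(106 + 20)) = √(-158 - 35*(106 + 20)) = √(-158 - 35*126) = √(-158 - 4410) = √(-4568) = 2*I*√1142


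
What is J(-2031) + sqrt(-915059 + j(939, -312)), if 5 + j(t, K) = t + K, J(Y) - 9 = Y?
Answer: -2022 + I*sqrt(914437) ≈ -2022.0 + 956.26*I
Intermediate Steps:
J(Y) = 9 + Y
j(t, K) = -5 + K + t (j(t, K) = -5 + (t + K) = -5 + (K + t) = -5 + K + t)
J(-2031) + sqrt(-915059 + j(939, -312)) = (9 - 2031) + sqrt(-915059 + (-5 - 312 + 939)) = -2022 + sqrt(-915059 + 622) = -2022 + sqrt(-914437) = -2022 + I*sqrt(914437)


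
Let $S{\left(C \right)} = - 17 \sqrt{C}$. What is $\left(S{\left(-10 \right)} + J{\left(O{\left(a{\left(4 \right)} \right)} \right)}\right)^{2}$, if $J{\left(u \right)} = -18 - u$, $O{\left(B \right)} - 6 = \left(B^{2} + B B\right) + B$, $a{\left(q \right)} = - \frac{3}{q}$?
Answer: $- \frac{146935}{64} + \frac{3315 i \sqrt{10}}{4} \approx -2295.9 + 2620.7 i$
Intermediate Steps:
$O{\left(B \right)} = 6 + B + 2 B^{2}$ ($O{\left(B \right)} = 6 + \left(\left(B^{2} + B B\right) + B\right) = 6 + \left(\left(B^{2} + B^{2}\right) + B\right) = 6 + \left(2 B^{2} + B\right) = 6 + \left(B + 2 B^{2}\right) = 6 + B + 2 B^{2}$)
$\left(S{\left(-10 \right)} + J{\left(O{\left(a{\left(4 \right)} \right)} \right)}\right)^{2} = \left(- 17 \sqrt{-10} - \left(24 - \frac{3}{4} + \frac{9}{8}\right)\right)^{2} = \left(- 17 i \sqrt{10} - \left(24 - \frac{3}{4} + \frac{9}{8}\right)\right)^{2} = \left(- 17 i \sqrt{10} - \left(\frac{93}{4} + \frac{9}{8}\right)\right)^{2} = \left(- 17 i \sqrt{10} - \frac{195}{8}\right)^{2} = \left(- \frac{195}{8} - 17 i \sqrt{10}\right)^{2}$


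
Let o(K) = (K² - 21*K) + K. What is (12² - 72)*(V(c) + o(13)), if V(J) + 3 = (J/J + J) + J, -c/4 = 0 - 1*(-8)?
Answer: -11304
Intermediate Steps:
c = -32 (c = -4*(0 - 1*(-8)) = -4*(0 + 8) = -4*8 = -32)
V(J) = -2 + 2*J (V(J) = -3 + ((J/J + J) + J) = -3 + ((1 + J) + J) = -3 + (1 + 2*J) = -2 + 2*J)
o(K) = K² - 20*K
(12² - 72)*(V(c) + o(13)) = (12² - 72)*((-2 + 2*(-32)) + 13*(-20 + 13)) = (144 - 72)*((-2 - 64) + 13*(-7)) = 72*(-66 - 91) = 72*(-157) = -11304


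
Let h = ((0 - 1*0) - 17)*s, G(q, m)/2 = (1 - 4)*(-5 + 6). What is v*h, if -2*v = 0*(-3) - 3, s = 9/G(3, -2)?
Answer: 153/4 ≈ 38.250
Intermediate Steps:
G(q, m) = -6 (G(q, m) = 2*((1 - 4)*(-5 + 6)) = 2*(-3*1) = 2*(-3) = -6)
s = -3/2 (s = 9/(-6) = 9*(-⅙) = -3/2 ≈ -1.5000)
v = 3/2 (v = -(0*(-3) - 3)/2 = -(0 - 3)/2 = -½*(-3) = 3/2 ≈ 1.5000)
h = 51/2 (h = ((0 - 1*0) - 17)*(-3/2) = ((0 + 0) - 17)*(-3/2) = (0 - 17)*(-3/2) = -17*(-3/2) = 51/2 ≈ 25.500)
v*h = (3/2)*(51/2) = 153/4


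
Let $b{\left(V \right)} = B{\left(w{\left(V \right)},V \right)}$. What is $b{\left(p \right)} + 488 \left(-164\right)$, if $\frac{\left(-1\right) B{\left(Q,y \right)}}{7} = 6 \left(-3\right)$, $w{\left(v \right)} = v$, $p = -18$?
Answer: $-79906$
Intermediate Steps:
$B{\left(Q,y \right)} = 126$ ($B{\left(Q,y \right)} = - 7 \cdot 6 \left(-3\right) = \left(-7\right) \left(-18\right) = 126$)
$b{\left(V \right)} = 126$
$b{\left(p \right)} + 488 \left(-164\right) = 126 + 488 \left(-164\right) = 126 - 80032 = -79906$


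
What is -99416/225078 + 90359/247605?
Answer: -237670871/3096135455 ≈ -0.076764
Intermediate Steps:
-99416/225078 + 90359/247605 = -99416*1/225078 + 90359*(1/247605) = -49708/112539 + 90359/247605 = -237670871/3096135455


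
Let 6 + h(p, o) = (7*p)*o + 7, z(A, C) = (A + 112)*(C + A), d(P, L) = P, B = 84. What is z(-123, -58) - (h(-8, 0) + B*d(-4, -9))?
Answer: 2326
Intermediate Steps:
z(A, C) = (112 + A)*(A + C)
h(p, o) = 1 + 7*o*p (h(p, o) = -6 + ((7*p)*o + 7) = -6 + (7*o*p + 7) = -6 + (7 + 7*o*p) = 1 + 7*o*p)
z(-123, -58) - (h(-8, 0) + B*d(-4, -9)) = ((-123)² + 112*(-123) + 112*(-58) - 123*(-58)) - ((1 + 7*0*(-8)) + 84*(-4)) = (15129 - 13776 - 6496 + 7134) - ((1 + 0) - 336) = 1991 - (1 - 336) = 1991 - 1*(-335) = 1991 + 335 = 2326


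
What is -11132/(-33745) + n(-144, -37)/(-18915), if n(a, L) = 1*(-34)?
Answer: 42341822/127657335 ≈ 0.33168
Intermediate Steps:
n(a, L) = -34
-11132/(-33745) + n(-144, -37)/(-18915) = -11132/(-33745) - 34/(-18915) = -11132*(-1/33745) - 34*(-1/18915) = 11132/33745 + 34/18915 = 42341822/127657335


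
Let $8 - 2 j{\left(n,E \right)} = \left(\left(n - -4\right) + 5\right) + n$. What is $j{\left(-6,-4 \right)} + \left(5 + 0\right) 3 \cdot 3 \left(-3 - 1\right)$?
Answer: $- \frac{349}{2} \approx -174.5$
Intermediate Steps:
$j{\left(n,E \right)} = - \frac{1}{2} - n$ ($j{\left(n,E \right)} = 4 - \frac{\left(\left(n - -4\right) + 5\right) + n}{2} = 4 - \frac{\left(\left(n + 4\right) + 5\right) + n}{2} = 4 - \frac{\left(\left(4 + n\right) + 5\right) + n}{2} = 4 - \frac{\left(9 + n\right) + n}{2} = 4 - \frac{9 + 2 n}{2} = 4 - \left(\frac{9}{2} + n\right) = - \frac{1}{2} - n$)
$j{\left(-6,-4 \right)} + \left(5 + 0\right) 3 \cdot 3 \left(-3 - 1\right) = \left(- \frac{1}{2} - -6\right) + \left(5 + 0\right) 3 \cdot 3 \left(-3 - 1\right) = \left(- \frac{1}{2} + 6\right) + 5 \cdot 3 \cdot 3 \left(-4\right) = \frac{11}{2} + 15 \left(-12\right) = \frac{11}{2} - 180 = - \frac{349}{2}$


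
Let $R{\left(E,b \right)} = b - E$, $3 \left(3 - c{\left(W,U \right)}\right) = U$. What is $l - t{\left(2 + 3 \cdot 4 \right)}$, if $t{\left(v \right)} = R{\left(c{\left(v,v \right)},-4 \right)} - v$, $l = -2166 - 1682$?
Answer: $- \frac{11495}{3} \approx -3831.7$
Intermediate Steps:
$c{\left(W,U \right)} = 3 - \frac{U}{3}$
$l = -3848$ ($l = -2166 - 1682 = -3848$)
$t{\left(v \right)} = -7 - \frac{2 v}{3}$ ($t{\left(v \right)} = \left(-4 - \left(3 - \frac{v}{3}\right)\right) - v = \left(-4 + \left(-3 + \frac{v}{3}\right)\right) - v = \left(-7 + \frac{v}{3}\right) - v = -7 - \frac{2 v}{3}$)
$l - t{\left(2 + 3 \cdot 4 \right)} = -3848 - \left(-7 - \frac{2 \left(2 + 3 \cdot 4\right)}{3}\right) = -3848 - \left(-7 - \frac{2 \left(2 + 12\right)}{3}\right) = -3848 - \left(-7 - \frac{28}{3}\right) = -3848 - - \frac{49}{3} = -3848 + \frac{49}{3} = - \frac{11495}{3}$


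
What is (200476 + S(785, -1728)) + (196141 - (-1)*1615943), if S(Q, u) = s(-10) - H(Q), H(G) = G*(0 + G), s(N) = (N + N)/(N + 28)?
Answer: 12567005/9 ≈ 1.3963e+6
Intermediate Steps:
s(N) = 2*N/(28 + N) (s(N) = (2*N)/(28 + N) = 2*N/(28 + N))
H(G) = G² (H(G) = G*G = G²)
S(Q, u) = -10/9 - Q² (S(Q, u) = 2*(-10)/(28 - 10) - Q² = 2*(-10)/18 - Q² = 2*(-10)*(1/18) - Q² = -10/9 - Q²)
(200476 + S(785, -1728)) + (196141 - (-1)*1615943) = (200476 + (-10/9 - 1*785²)) + (196141 - (-1)*1615943) = (200476 + (-10/9 - 1*616225)) + (196141 - 1*(-1615943)) = (200476 + (-10/9 - 616225)) + (196141 + 1615943) = (200476 - 5546035/9) + 1812084 = -3741751/9 + 1812084 = 12567005/9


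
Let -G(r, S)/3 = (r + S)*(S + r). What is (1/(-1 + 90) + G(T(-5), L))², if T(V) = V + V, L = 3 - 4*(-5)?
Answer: 2035994884/7921 ≈ 2.5704e+5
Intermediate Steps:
L = 23 (L = 3 + 20 = 23)
T(V) = 2*V
G(r, S) = -3*(S + r)² (G(r, S) = -3*(r + S)*(S + r) = -3*(S + r)*(S + r) = -3*(S + r)²)
(1/(-1 + 90) + G(T(-5), L))² = (1/(-1 + 90) - 3*(23 + 2*(-5))²)² = (1/89 - 3*(23 - 10)²)² = (1/89 - 3*13²)² = (1/89 - 3*169)² = (1/89 - 507)² = (-45122/89)² = 2035994884/7921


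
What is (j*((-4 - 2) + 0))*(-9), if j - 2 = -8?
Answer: -324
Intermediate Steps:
j = -6 (j = 2 - 8 = -6)
(j*((-4 - 2) + 0))*(-9) = -6*((-4 - 2) + 0)*(-9) = -6*(-6 + 0)*(-9) = -6*(-6)*(-9) = 36*(-9) = -324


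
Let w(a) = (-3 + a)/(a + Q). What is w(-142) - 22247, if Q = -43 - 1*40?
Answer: -1001086/45 ≈ -22246.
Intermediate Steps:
Q = -83 (Q = -43 - 40 = -83)
w(a) = (-3 + a)/(-83 + a) (w(a) = (-3 + a)/(a - 83) = (-3 + a)/(-83 + a))
w(-142) - 22247 = (-3 - 142)/(-83 - 142) - 22247 = -145/(-225) - 22247 = -1/225*(-145) - 22247 = 29/45 - 22247 = -1001086/45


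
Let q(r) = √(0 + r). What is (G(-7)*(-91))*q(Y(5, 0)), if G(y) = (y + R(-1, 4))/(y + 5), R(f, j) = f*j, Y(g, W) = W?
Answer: 0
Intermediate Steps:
q(r) = √r
G(y) = (-4 + y)/(5 + y) (G(y) = (y - 1*4)/(y + 5) = (y - 4)/(5 + y) = (-4 + y)/(5 + y))
(G(-7)*(-91))*q(Y(5, 0)) = (((-4 - 7)/(5 - 7))*(-91))*√0 = ((-11/(-2))*(-91))*0 = (-½*(-11)*(-91))*0 = ((11/2)*(-91))*0 = -1001/2*0 = 0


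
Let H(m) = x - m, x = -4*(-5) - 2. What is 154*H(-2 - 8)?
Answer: 4312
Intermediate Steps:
x = 18 (x = 20 - 2 = 18)
H(m) = 18 - m
154*H(-2 - 8) = 154*(18 - (-2 - 8)) = 154*(18 - 1*(-10)) = 154*(18 + 10) = 154*28 = 4312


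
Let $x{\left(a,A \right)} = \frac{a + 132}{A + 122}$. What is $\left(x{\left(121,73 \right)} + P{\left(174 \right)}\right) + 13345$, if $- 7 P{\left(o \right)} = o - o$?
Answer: $\frac{2602528}{195} \approx 13346.0$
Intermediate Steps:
$x{\left(a,A \right)} = \frac{132 + a}{122 + A}$
$P{\left(o \right)} = 0$ ($P{\left(o \right)} = - \frac{o - o}{7} = \left(- \frac{1}{7}\right) 0 = 0$)
$\left(x{\left(121,73 \right)} + P{\left(174 \right)}\right) + 13345 = \left(\frac{132 + 121}{122 + 73} + 0\right) + 13345 = \left(\frac{1}{195} \cdot 253 + 0\right) + 13345 = \left(\frac{253}{195} + 0\right) + 13345 = \frac{253}{195} + 13345 = \frac{2602528}{195}$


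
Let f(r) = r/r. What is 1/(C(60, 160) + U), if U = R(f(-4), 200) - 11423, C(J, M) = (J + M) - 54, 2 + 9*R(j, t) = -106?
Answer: -1/11269 ≈ -8.8739e-5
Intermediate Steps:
f(r) = 1
R(j, t) = -12 (R(j, t) = -2/9 + (⅑)*(-106) = -2/9 - 106/9 = -12)
C(J, M) = -54 + J + M
U = -11435 (U = -12 - 11423 = -11435)
1/(C(60, 160) + U) = 1/((-54 + 60 + 160) - 11435) = 1/(166 - 11435) = 1/(-11269) = -1/11269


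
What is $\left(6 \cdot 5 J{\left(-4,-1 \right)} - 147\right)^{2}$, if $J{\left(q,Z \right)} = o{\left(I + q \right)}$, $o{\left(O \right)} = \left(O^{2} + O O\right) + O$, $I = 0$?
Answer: $480249$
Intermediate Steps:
$o{\left(O \right)} = O + 2 O^{2}$ ($o{\left(O \right)} = \left(O^{2} + O^{2}\right) + O = 2 O^{2} + O = O + 2 O^{2}$)
$J{\left(q,Z \right)} = q \left(1 + 2 q\right)$ ($J{\left(q,Z \right)} = \left(0 + q\right) \left(1 + 2 \left(0 + q\right)\right) = q \left(1 + 2 q\right)$)
$\left(6 \cdot 5 J{\left(-4,-1 \right)} - 147\right)^{2} = \left(6 \cdot 5 \left(- 4 \left(1 + 2 \left(-4\right)\right)\right) - 147\right)^{2} = \left(30 \left(- 4 \left(1 - 8\right)\right) - 147\right)^{2} = \left(30 \left(\left(-4\right) \left(-7\right)\right) - 147\right)^{2} = \left(30 \cdot 28 - 147\right)^{2} = \left(840 - 147\right)^{2} = 693^{2} = 480249$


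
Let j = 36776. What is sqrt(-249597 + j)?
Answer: I*sqrt(212821) ≈ 461.33*I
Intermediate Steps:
sqrt(-249597 + j) = sqrt(-249597 + 36776) = sqrt(-212821) = I*sqrt(212821)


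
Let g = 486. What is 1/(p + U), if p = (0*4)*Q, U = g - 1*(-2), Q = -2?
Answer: 1/488 ≈ 0.0020492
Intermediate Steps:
U = 488 (U = 486 - 1*(-2) = 486 + 2 = 488)
p = 0 (p = (0*4)*(-2) = 0*(-2) = 0)
1/(p + U) = 1/(0 + 488) = 1/488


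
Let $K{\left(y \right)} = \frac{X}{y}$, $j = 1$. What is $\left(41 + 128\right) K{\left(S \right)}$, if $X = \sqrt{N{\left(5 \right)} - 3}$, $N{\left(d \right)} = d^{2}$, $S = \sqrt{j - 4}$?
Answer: $- \frac{169 i \sqrt{66}}{3} \approx - 457.65 i$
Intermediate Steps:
$S = i \sqrt{3}$ ($S = \sqrt{1 - 4} = \sqrt{-3} = i \sqrt{3} \approx 1.732 i$)
$X = \sqrt{22}$ ($X = \sqrt{5^{2} - 3} = \sqrt{25 - 3} = \sqrt{22} \approx 4.6904$)
$K{\left(y \right)} = \frac{\sqrt{22}}{y}$
$\left(41 + 128\right) K{\left(S \right)} = \left(41 + 128\right) \frac{\sqrt{22}}{i \sqrt{3}} = 169 \sqrt{22} \left(- \frac{i \sqrt{3}}{3}\right) = 169 \left(- \frac{i \sqrt{66}}{3}\right) = - \frac{169 i \sqrt{66}}{3}$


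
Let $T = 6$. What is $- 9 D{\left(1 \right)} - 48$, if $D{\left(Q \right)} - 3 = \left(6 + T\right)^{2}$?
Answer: $-1371$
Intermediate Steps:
$D{\left(Q \right)} = 147$ ($D{\left(Q \right)} = 3 + \left(6 + 6\right)^{2} = 3 + 12^{2} = 3 + 144 = 147$)
$- 9 D{\left(1 \right)} - 48 = \left(-9\right) 147 - 48 = -1323 - 48 = -1371$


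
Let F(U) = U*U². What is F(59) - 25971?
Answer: 179408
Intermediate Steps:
F(U) = U³
F(59) - 25971 = 59³ - 25971 = 205379 - 25971 = 179408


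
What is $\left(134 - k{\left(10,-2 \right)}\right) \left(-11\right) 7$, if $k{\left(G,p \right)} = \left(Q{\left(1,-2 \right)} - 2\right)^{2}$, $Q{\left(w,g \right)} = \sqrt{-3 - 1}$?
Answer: $-10318 - 616 i \approx -10318.0 - 616.0 i$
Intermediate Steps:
$Q{\left(w,g \right)} = 2 i$ ($Q{\left(w,g \right)} = \sqrt{-4} = 2 i$)
$k{\left(G,p \right)} = \left(-2 + 2 i\right)^{2}$ ($k{\left(G,p \right)} = \left(2 i - 2\right)^{2} = \left(-2 + 2 i\right)^{2}$)
$\left(134 - k{\left(10,-2 \right)}\right) \left(-11\right) 7 = \left(134 - - 8 i\right) \left(-11\right) 7 = \left(134 + 8 i\right) \left(-11\right) 7 = \left(-1474 - 88 i\right) 7 = -10318 - 616 i$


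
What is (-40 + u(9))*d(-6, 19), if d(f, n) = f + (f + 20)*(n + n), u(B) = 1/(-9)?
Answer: -189886/9 ≈ -21098.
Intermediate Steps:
u(B) = -⅑
d(f, n) = f + 2*n*(20 + f) (d(f, n) = f + (20 + f)*(2*n) = f + 2*n*(20 + f))
(-40 + u(9))*d(-6, 19) = (-40 - ⅑)*(-6 + 40*19 + 2*(-6)*19) = -361*(-6 + 760 - 228)/9 = -361/9*526 = -189886/9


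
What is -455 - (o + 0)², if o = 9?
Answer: -536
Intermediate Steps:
-455 - (o + 0)² = -455 - (9 + 0)² = -455 - 1*9² = -455 - 1*81 = -455 - 81 = -536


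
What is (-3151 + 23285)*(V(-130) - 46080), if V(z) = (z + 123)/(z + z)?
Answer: -120610643131/130 ≈ -9.2777e+8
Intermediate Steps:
V(z) = (123 + z)/(2*z) (V(z) = (123 + z)/((2*z)) = (123 + z)*(1/(2*z)) = (123 + z)/(2*z))
(-3151 + 23285)*(V(-130) - 46080) = (-3151 + 23285)*((½)*(123 - 130)/(-130) - 46080) = 20134*((½)*(-1/130)*(-7) - 46080) = 20134*(7/260 - 46080) = 20134*(-11980793/260) = -120610643131/130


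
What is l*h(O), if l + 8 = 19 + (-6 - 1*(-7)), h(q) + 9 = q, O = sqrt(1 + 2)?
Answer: -108 + 12*sqrt(3) ≈ -87.215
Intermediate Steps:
O = sqrt(3) ≈ 1.7320
h(q) = -9 + q
l = 12 (l = -8 + (19 + (-6 - 1*(-7))) = -8 + (19 + (-6 + 7)) = -8 + (19 + 1) = -8 + 20 = 12)
l*h(O) = 12*(-9 + sqrt(3)) = -108 + 12*sqrt(3)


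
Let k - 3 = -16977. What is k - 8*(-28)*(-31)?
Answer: -23918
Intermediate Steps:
k = -16974 (k = 3 - 16977 = -16974)
k - 8*(-28)*(-31) = -16974 - 8*(-28)*(-31) = -16974 - (-224)*(-31) = -16974 - 1*6944 = -16974 - 6944 = -23918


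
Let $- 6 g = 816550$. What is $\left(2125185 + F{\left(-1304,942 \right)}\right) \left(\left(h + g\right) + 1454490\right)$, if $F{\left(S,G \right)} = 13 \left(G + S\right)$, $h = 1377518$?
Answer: $\frac{17149901911771}{3} \approx 5.7166 \cdot 10^{12}$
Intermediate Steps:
$g = - \frac{408275}{3}$ ($g = \left(- \frac{1}{6}\right) 816550 = - \frac{408275}{3} \approx -1.3609 \cdot 10^{5}$)
$F{\left(S,G \right)} = 13 G + 13 S$
$\left(2125185 + F{\left(-1304,942 \right)}\right) \left(\left(h + g\right) + 1454490\right) = \left(2125185 + \left(13 \cdot 942 + 13 \left(-1304\right)\right)\right) \left(\left(1377518 - \frac{408275}{3}\right) + 1454490\right) = \left(2125185 + \left(12246 - 16952\right)\right) \left(\frac{3724279}{3} + 1454490\right) = \left(2125185 - 4706\right) \frac{8087749}{3} = 2120479 \cdot \frac{8087749}{3} = \frac{17149901911771}{3}$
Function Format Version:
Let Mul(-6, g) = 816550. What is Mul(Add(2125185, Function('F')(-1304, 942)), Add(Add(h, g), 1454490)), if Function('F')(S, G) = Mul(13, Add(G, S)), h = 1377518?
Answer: Rational(17149901911771, 3) ≈ 5.7166e+12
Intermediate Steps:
g = Rational(-408275, 3) (g = Mul(Rational(-1, 6), 816550) = Rational(-408275, 3) ≈ -1.3609e+5)
Function('F')(S, G) = Add(Mul(13, G), Mul(13, S))
Mul(Add(2125185, Function('F')(-1304, 942)), Add(Add(h, g), 1454490)) = Mul(Add(2125185, Add(Mul(13, 942), Mul(13, -1304))), Add(Add(1377518, Rational(-408275, 3)), 1454490)) = Mul(Add(2125185, Add(12246, -16952)), Add(Rational(3724279, 3), 1454490)) = Mul(Add(2125185, -4706), Rational(8087749, 3)) = Mul(2120479, Rational(8087749, 3)) = Rational(17149901911771, 3)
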